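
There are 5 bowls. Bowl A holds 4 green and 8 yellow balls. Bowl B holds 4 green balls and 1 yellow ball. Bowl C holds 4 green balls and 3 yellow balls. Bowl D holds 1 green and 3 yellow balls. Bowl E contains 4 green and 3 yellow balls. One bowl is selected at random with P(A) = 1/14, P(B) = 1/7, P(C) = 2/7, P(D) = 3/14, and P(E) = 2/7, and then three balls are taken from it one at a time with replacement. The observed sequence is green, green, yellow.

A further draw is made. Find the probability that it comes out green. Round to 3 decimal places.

For each hypothesis, P(data | H) works out to: P(data | bowl A) = (4/12)(4/12)(8/12) = 0.074074; P(data | bowl B) = (4/5)(4/5)(1/5) = 0.128; P(data | bowl C) = (4/7)(4/7)(3/7) = 0.13994; P(data | bowl D) = (1/4)(1/4)(3/4) = 0.046875; P(data | bowl E) = (4/7)(4/7)(3/7) = 0.13994.
Weighting by the prior gives 1/14 · 0.074074 = 0.005291, 1/7 · 0.128 = 0.018286, 2/7 · 0.13994 = 0.039983, 3/14 · 0.046875 = 0.010045, 2/7 · 0.13994 = 0.039983; with total 0.11359.
Normalising, the posterior is P(bowl A | data) = 0.046581, P(bowl B | data) = 0.16098, P(bowl C | data) = 0.352, P(bowl D | data) = 0.08843, P(bowl E | data) = 0.352.
The predictive probability is P(green next | data) = (1/3)(0.046581) + (4/5)(0.16098) + (4/7)(0.352) + (1/4)(0.08843) + (4/7)(0.352) = 0.56871.

0.569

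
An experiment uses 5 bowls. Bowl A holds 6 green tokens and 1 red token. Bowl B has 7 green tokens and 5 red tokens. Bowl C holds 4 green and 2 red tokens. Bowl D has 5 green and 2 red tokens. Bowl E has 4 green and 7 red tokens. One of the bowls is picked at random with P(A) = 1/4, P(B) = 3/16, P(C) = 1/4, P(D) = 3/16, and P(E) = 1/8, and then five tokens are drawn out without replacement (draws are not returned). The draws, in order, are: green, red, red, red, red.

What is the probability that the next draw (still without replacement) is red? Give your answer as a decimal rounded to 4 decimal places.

0.4359

Under each hypothesis, the probability of the observed sequence is: P(data | bowl A) = (6/7)(1/6)(0/5) = 0; P(data | bowl B) = (7/12)(5/11)(4/10)(3/9)(2/8) = 0.0088384; P(data | bowl C) = (4/6)(2/5)(1/4)(0/3) = 0; P(data | bowl D) = (5/7)(2/6)(1/5)(0/4) = 0; P(data | bowl E) = (4/11)(7/10)(6/9)(5/8)(4/7) = 0.060606.
Multiplying each by its prior: 1/4 · 0 = 0, 3/16 · 0.0088384 = 0.0016572, 1/4 · 0 = 0, 3/16 · 0 = 0, 1/8 · 0.060606 = 0.0075758; these sum to 0.009233.
The posterior is then P(bowl A | data) = 0, P(bowl B | data) = 0.17949, P(bowl C | data) = 0, P(bowl D | data) = 0, P(bowl E | data) = 0.82051.
So P(red next | data) = Σ P(red next | H) P(H | data) = (1/7)(0.17949) + (1/2)(0.82051) = 0.4359.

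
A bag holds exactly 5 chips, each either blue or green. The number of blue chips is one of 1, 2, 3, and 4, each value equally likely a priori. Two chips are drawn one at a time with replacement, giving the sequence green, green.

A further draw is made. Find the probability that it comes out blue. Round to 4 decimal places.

0.3333

For each hypothesis, P(data | H) works out to: P(data | r = 1) = (4/5)(4/5) = 16/25; P(data | r = 2) = (3/5)(3/5) = 9/25; P(data | r = 3) = (2/5)(2/5) = 4/25; P(data | r = 4) = (1/5)(1/5) = 1/25.
Weighting by the prior gives 1/4 · 16/25 = 4/25, 1/4 · 9/25 = 9/100, 1/4 · 4/25 = 1/25, 1/4 · 1/25 = 1/100; with total 3/10.
The posterior is then P(r = 1 | data) = 8/15, P(r = 2 | data) = 3/10, P(r = 3 | data) = 2/15, P(r = 4 | data) = 1/30.
Averaging over the posterior, P(blue next | data) = (1/5)(8/15) + (2/5)(3/10) + (3/5)(2/15) + (4/5)(1/30) = 1/3.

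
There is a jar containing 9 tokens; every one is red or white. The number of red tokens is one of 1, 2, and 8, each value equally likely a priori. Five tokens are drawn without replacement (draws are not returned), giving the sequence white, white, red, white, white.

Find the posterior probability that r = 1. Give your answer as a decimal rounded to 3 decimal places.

0.500

Compute the likelihood of the observed sequence for each case: P(data | r = 1) = (8/9)(7/8)(1/7)(6/6)(5/5) = 1/9; P(data | r = 2) = (7/9)(6/8)(2/7)(5/6)(4/5) = 1/9; P(data | r = 8) = (1/9)(0/8) = 0.
Multiplying each by its prior: 1/3 · 1/9 = 1/27, 1/3 · 1/9 = 1/27, 1/3 · 0 = 0; summing to 2/27.
By Bayes' rule, P(r = 1 | data) = (1/27) / (2/27) = 1/2.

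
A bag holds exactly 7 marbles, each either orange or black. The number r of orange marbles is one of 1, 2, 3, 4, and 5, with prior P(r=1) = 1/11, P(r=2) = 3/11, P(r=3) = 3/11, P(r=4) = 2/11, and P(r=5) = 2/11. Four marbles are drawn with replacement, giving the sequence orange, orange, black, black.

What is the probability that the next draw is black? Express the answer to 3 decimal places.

0.535

Compute the likelihood of the observed sequence for each case: P(data | r = 1) = (1/7)(1/7)(6/7)(6/7) = 0.014994; P(data | r = 2) = (2/7)(2/7)(5/7)(5/7) = 0.041649; P(data | r = 3) = (3/7)(3/7)(4/7)(4/7) = 0.059975; P(data | r = 4) = (4/7)(4/7)(3/7)(3/7) = 0.059975; P(data | r = 5) = (5/7)(5/7)(2/7)(2/7) = 0.041649.
The prior-weighted likelihoods are 1/11 · 0.014994 = 0.0013631, 3/11 · 0.041649 = 0.011359, 3/11 · 0.059975 = 0.016357, 2/11 · 0.059975 = 0.010905, 2/11 · 0.041649 = 0.0075726; with total 0.047556.
Normalising, the posterior is P(r = 1 | data) = 0.028662, P(r = 2 | data) = 0.23885, P(r = 3 | data) = 0.34395, P(r = 4 | data) = 0.2293, P(r = 5 | data) = 0.15924.
So P(black next | data) = Σ P(black next | H) P(H | data) = (6/7)(0.028662) + (5/7)(0.23885) + (4/7)(0.34395) + (3/7)(0.2293) + (2/7)(0.15924) = 0.53549.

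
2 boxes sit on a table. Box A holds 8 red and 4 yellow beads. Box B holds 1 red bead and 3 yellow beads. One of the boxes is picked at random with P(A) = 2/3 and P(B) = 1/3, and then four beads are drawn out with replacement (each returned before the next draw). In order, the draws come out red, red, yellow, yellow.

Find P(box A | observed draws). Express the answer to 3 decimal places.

Compute the likelihood of the observed sequence for each case: P(data | box A) = (8/12)(8/12)(4/12)(4/12) = 0.049383; P(data | box B) = (1/4)(1/4)(3/4)(3/4) = 0.035156.
Multiplying each by its prior: 2/3 · 0.049383 = 0.032922, 1/3 · 0.035156 = 0.011719; with total 0.044641.
So P(box A | data) = (0.032922) / (0.044641) = 0.73749.

0.737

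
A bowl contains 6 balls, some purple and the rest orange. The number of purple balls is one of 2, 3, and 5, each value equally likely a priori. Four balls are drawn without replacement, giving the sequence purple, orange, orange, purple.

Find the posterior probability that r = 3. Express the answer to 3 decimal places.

0.600

The likelihood of the observed sequence under each hypothesis: P(data | r = 2) = (2/6)(4/5)(3/4)(1/3) = 1/15; P(data | r = 3) = (3/6)(3/5)(2/4)(2/3) = 1/10; P(data | r = 5) = (5/6)(1/5)(0/4) = 0.
Weighting by the prior gives 1/3 · 1/15 = 1/45, 1/3 · 1/10 = 1/30, 1/3 · 0 = 0; summing to 1/18.
Therefore the posterior P(r = 3 | data) = (1/30) / (1/18) = 3/5.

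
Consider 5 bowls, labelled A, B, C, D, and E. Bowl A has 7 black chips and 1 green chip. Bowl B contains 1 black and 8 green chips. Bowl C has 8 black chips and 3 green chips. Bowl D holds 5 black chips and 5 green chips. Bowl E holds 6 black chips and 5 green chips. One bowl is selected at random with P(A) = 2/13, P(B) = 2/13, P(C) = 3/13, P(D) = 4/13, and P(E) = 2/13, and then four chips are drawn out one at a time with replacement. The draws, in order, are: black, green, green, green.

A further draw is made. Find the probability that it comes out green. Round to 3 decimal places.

0.580

Under each hypothesis, the probability of the observed sequence is: P(data | bowl A) = (7/8)(1/8)(1/8)(1/8) = 0.001709; P(data | bowl B) = (1/9)(8/9)(8/9)(8/9) = 0.078037; P(data | bowl C) = (8/11)(3/11)(3/11)(3/11) = 0.014753; P(data | bowl D) = (5/10)(5/10)(5/10)(5/10) = 0.0625; P(data | bowl E) = (6/11)(5/11)(5/11)(5/11) = 0.051226.
The prior-weighted likelihoods are 2/13 · 0.001709 = 0.00026292, 2/13 · 0.078037 = 0.012006, 3/13 · 0.014753 = 0.0034046, 4/13 · 0.0625 = 0.019231, 2/13 · 0.051226 = 0.0078809; these sum to 0.042785.
Dividing through by the total gives posterior P(bowl A | data) = 0.0061452, P(bowl B | data) = 0.28061, P(bowl C | data) = 0.079574, P(bowl D | data) = 0.44948, P(bowl E | data) = 0.1842.
Averaging over the posterior, P(green next | data) = (1/8)(0.0061452) + (8/9)(0.28061) + (3/11)(0.079574) + (1/2)(0.44948) + (5/11)(0.1842) = 0.58036.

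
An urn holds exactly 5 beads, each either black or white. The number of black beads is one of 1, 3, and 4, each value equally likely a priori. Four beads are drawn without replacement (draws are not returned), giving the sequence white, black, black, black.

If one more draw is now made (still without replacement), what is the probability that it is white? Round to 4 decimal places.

Compute the likelihood of the observed sequence for each case: P(data | r = 1) = (4/5)(1/4)(0/3) = 0; P(data | r = 3) = (2/5)(3/4)(2/3)(1/2) = 1/10; P(data | r = 4) = (1/5)(4/4)(3/3)(2/2) = 1/5.
The prior-weighted likelihoods are 1/3 · 0 = 0, 1/3 · 1/10 = 1/30, 1/3 · 1/5 = 1/15; these sum to 1/10.
Normalising, the posterior is P(r = 1 | data) = 0, P(r = 3 | data) = 1/3, P(r = 4 | data) = 2/3.
So P(white next | data) = Σ P(white next | H) P(H | data) = (1)(1/3) + (0)(2/3) = 1/3.

0.3333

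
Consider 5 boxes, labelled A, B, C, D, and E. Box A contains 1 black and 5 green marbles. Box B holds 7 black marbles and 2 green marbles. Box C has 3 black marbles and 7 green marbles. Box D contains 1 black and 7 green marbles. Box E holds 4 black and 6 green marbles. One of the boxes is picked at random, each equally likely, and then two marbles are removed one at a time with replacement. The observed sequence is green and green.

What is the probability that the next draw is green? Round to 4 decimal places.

0.7708

For each hypothesis, P(data | H) works out to: P(data | box A) = (5/6)(5/6) = 0.69444; P(data | box B) = (2/9)(2/9) = 0.049383; P(data | box C) = (7/10)(7/10) = 0.49; P(data | box D) = (7/8)(7/8) = 0.76562; P(data | box E) = (6/10)(6/10) = 0.36.
Weighting by the prior gives 1/5 · 0.69444 = 0.13889, 1/5 · 0.049383 = 0.0098765, 1/5 · 0.49 = 0.098, 1/5 · 0.76562 = 0.15313, 1/5 · 0.36 = 0.072; with total 0.47189.
The posterior is then P(box A | data) = 0.29432, P(box B | data) = 0.02093, P(box C | data) = 0.20768, P(box D | data) = 0.32449, P(box E | data) = 0.15258.
Averaging over the posterior, P(green next | data) = (5/6)(0.29432) + (2/9)(0.02093) + (7/10)(0.20768) + (7/8)(0.32449) + (3/5)(0.15258) = 0.77077.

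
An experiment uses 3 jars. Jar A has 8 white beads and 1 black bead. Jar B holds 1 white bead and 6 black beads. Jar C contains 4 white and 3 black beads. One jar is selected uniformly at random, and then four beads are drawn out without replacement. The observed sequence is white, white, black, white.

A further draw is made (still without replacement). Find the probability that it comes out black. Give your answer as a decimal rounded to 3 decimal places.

For each hypothesis, P(data | H) works out to: P(data | jar A) = (8/9)(7/8)(1/7)(6/6) = 1/9; P(data | jar B) = (1/7)(0/6) = 0; P(data | jar C) = (4/7)(3/6)(3/5)(2/4) = 3/35.
Weighting by the prior gives 1/3 · 1/9 = 1/27, 1/3 · 0 = 0, 1/3 · 3/35 = 1/35; summing to 62/945.
The posterior is then P(jar A | data) = 35/62, P(jar B | data) = 0, P(jar C | data) = 27/62.
Averaging over the posterior, P(black next | data) = (0)(35/62) + (2/3)(27/62) = 9/31.

0.290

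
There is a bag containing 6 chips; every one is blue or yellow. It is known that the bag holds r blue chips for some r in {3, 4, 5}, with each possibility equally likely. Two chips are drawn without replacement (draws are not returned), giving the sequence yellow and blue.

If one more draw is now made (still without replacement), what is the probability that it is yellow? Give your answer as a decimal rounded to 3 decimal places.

The likelihood of the observed sequence under each hypothesis: P(data | r = 3) = (3/6)(3/5) = 3/10; P(data | r = 4) = (2/6)(4/5) = 4/15; P(data | r = 5) = (1/6)(5/5) = 1/6.
Weighting by the prior gives 1/3 · 3/10 = 1/10, 1/3 · 4/15 = 4/45, 1/3 · 1/6 = 1/18; with total 11/45.
The posterior is then P(r = 3 | data) = 9/22, P(r = 4 | data) = 4/11, P(r = 5 | data) = 5/22.
The predictive probability is P(yellow next | data) = (1/2)(9/22) + (1/4)(4/11) + (0)(5/22) = 13/44.

0.295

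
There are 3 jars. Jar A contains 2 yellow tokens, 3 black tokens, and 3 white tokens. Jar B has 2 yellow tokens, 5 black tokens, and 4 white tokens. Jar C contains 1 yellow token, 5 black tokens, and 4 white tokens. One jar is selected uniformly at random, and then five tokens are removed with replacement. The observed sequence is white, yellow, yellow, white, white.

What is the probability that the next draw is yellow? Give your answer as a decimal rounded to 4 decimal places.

For each hypothesis, P(data | H) works out to: P(data | jar A) = (3/8)(2/8)(2/8)(3/8)(3/8) = 0.0032959; P(data | jar B) = (4/11)(2/11)(2/11)(4/11)(4/11) = 0.0015896; P(data | jar C) = (4/10)(1/10)(1/10)(4/10)(4/10) = 0.00064.
Multiplying each by its prior: 1/3 · 0.0032959 = 0.0010986, 1/3 · 0.0015896 = 0.00052985, 1/3 · 0.00064 = 0.00021333; with total 0.0018418.
Dividing through by the total gives posterior P(jar A | data) = 0.59649, P(jar B | data) = 0.28768, P(jar C | data) = 0.11583.
So P(yellow next | data) = Σ P(yellow next | H) P(H | data) = (1/4)(0.59649) + (2/11)(0.28768) + (1/10)(0.11583) = 0.21301.

0.2130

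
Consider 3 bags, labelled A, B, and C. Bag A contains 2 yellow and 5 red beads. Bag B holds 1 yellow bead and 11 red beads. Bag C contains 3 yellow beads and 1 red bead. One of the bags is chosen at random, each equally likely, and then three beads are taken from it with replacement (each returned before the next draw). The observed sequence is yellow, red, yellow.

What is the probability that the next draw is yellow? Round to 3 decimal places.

For each hypothesis, P(data | H) works out to: P(data | bag A) = (2/7)(5/7)(2/7) = 0.058309; P(data | bag B) = (1/12)(11/12)(1/12) = 0.0063657; P(data | bag C) = (3/4)(1/4)(3/4) = 0.14062.
Multiplying each by its prior: 1/3 · 0.058309 = 0.019436, 1/3 · 0.0063657 = 0.0021219, 1/3 · 0.14062 = 0.046875; summing to 0.068433.
Dividing through by the total gives posterior P(bag A | data) = 0.28402, P(bag B | data) = 0.031007, P(bag C | data) = 0.68497.
Averaging over the posterior, P(yellow next | data) = (2/7)(0.28402) + (1/12)(0.031007) + (3/4)(0.68497) = 0.59746.

0.597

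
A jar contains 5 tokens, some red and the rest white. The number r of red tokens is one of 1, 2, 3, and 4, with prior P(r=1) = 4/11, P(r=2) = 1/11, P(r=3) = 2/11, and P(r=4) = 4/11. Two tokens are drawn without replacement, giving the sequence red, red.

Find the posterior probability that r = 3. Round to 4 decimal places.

Under each hypothesis, the probability of the observed sequence is: P(data | r = 1) = (1/5)(0/4) = 0; P(data | r = 2) = (2/5)(1/4) = 1/10; P(data | r = 3) = (3/5)(2/4) = 3/10; P(data | r = 4) = (4/5)(3/4) = 3/5.
Weighting by the prior gives 4/11 · 0 = 0, 1/11 · 1/10 = 1/110, 2/11 · 3/10 = 3/55, 4/11 · 3/5 = 12/55; summing to 31/110.
So P(r = 3 | data) = (3/55) / (31/110) = 6/31.

0.1935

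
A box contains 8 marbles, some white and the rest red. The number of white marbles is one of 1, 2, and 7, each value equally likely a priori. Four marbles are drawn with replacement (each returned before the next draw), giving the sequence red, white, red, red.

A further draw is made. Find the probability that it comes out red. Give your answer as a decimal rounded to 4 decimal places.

Compute the likelihood of the observed sequence for each case: P(data | r = 1) = (7/8)(1/8)(7/8)(7/8) = 0.08374; P(data | r = 2) = (6/8)(2/8)(6/8)(6/8) = 0.10547; P(data | r = 7) = (1/8)(7/8)(1/8)(1/8) = 0.001709.
Weighting by the prior gives 1/3 · 0.08374 = 0.027913, 1/3 · 0.10547 = 0.035156, 1/3 · 0.001709 = 0.00056966; with total 0.063639.
Dividing through by the total gives posterior P(r = 1 | data) = 0.43862, P(r = 2 | data) = 0.55243, P(r = 7 | data) = 0.0089514.
The predictive probability is P(red next | data) = (7/8)(0.43862) + (3/4)(0.55243) + (1/8)(0.0089514) = 0.79923.

0.7992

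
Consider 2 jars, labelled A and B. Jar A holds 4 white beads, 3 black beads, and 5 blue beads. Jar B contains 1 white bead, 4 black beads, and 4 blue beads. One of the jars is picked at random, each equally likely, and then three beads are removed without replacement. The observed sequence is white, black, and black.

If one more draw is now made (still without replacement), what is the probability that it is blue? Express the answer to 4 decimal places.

0.6186

Compute the likelihood of the observed sequence for each case: P(data | jar A) = (4/12)(3/11)(2/10) = 0.018182; P(data | jar B) = (1/9)(4/8)(3/7) = 0.02381.
Weighting by the prior gives 1/2 · 0.018182 = 0.0090909, 1/2 · 0.02381 = 0.011905; with total 0.020996.
Normalising, the posterior is P(jar A | data) = 0.43299, P(jar B | data) = 0.56701.
The predictive probability is P(blue next | data) = (5/9)(0.43299) + (2/3)(0.56701) = 0.61856.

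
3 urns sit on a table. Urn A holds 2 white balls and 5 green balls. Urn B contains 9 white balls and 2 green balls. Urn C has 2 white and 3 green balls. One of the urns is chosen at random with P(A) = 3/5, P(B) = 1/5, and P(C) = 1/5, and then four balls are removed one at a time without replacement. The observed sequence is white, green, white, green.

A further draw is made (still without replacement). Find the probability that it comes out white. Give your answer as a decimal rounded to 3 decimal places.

0.070

For each hypothesis, P(data | H) works out to: P(data | urn A) = (2/7)(5/6)(1/5)(4/4) = 0.047619; P(data | urn B) = (9/11)(2/10)(8/9)(1/8) = 0.018182; P(data | urn C) = (2/5)(3/4)(1/3)(2/2) = 0.1.
Weighting by the prior gives 3/5 · 0.047619 = 0.028571, 1/5 · 0.018182 = 0.0036364, 1/5 · 0.1 = 0.02; these sum to 0.052208.
The posterior is then P(urn A | data) = 0.54726, P(urn B | data) = 0.069652, P(urn C | data) = 0.38308.
So P(white next | data) = Σ P(white next | H) P(H | data) = (0)(0.54726) + (1)(0.069652) + (0)(0.38308) = 0.069652.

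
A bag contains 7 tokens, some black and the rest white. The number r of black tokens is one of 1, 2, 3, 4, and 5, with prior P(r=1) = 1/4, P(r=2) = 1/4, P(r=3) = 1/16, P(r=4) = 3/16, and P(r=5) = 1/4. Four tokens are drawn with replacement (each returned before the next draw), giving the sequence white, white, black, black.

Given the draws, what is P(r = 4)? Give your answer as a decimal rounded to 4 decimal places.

0.2842

Under each hypothesis, the probability of the observed sequence is: P(data | r = 1) = (6/7)(6/7)(1/7)(1/7) = 0.014994; P(data | r = 2) = (5/7)(5/7)(2/7)(2/7) = 0.041649; P(data | r = 3) = (4/7)(4/7)(3/7)(3/7) = 0.059975; P(data | r = 4) = (3/7)(3/7)(4/7)(4/7) = 0.059975; P(data | r = 5) = (2/7)(2/7)(5/7)(5/7) = 0.041649.
The prior-weighted likelihoods are 1/4 · 0.014994 = 0.0037484, 1/4 · 0.041649 = 0.010412, 1/16 · 0.059975 = 0.0037484, 3/16 · 0.059975 = 0.011245, 1/4 · 0.041649 = 0.010412; these sum to 0.039567.
Hence P(r = 4 | data) = (0.011245) / (0.039567) = 0.28421.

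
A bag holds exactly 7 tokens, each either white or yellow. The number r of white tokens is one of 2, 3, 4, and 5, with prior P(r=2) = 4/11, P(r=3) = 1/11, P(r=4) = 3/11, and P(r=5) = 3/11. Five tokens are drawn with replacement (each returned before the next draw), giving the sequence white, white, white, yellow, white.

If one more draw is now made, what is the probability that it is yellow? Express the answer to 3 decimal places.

0.369

The likelihood of the observed sequence under each hypothesis: P(data | r = 2) = (2/7)(2/7)(2/7)(5/7)(2/7) = 0.0047599; P(data | r = 3) = (3/7)(3/7)(3/7)(4/7)(3/7) = 0.019278; P(data | r = 4) = (4/7)(4/7)(4/7)(3/7)(4/7) = 0.045695; P(data | r = 5) = (5/7)(5/7)(5/7)(2/7)(5/7) = 0.074374.
Multiplying each by its prior: 4/11 · 0.0047599 = 0.0017309, 1/11 · 0.019278 = 0.0017525, 3/11 · 0.045695 = 0.012462, 3/11 · 0.074374 = 0.020284; with total 0.036229.
Dividing through by the total gives posterior P(r = 2 | data) = 0.047775, P(r = 3 | data) = 0.048373, P(r = 4 | data) = 0.34398, P(r = 5 | data) = 0.55987.
So P(yellow next | data) = Σ P(yellow next | H) P(H | data) = (5/7)(0.047775) + (4/7)(0.048373) + (3/7)(0.34398) + (2/7)(0.55987) = 0.36915.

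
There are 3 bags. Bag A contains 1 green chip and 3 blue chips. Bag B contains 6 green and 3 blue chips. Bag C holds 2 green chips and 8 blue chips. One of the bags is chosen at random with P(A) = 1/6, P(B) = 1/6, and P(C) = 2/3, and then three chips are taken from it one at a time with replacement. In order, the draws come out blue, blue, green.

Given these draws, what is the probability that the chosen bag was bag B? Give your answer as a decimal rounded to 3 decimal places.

0.102

For each hypothesis, P(data | H) works out to: P(data | bag A) = (3/4)(3/4)(1/4) = 0.14062; P(data | bag B) = (3/9)(3/9)(6/9) = 0.074074; P(data | bag C) = (8/10)(8/10)(2/10) = 0.128.
The prior-weighted likelihoods are 1/6 · 0.14062 = 0.023438, 1/6 · 0.074074 = 0.012346, 2/3 · 0.128 = 0.085333; with total 0.12112.
Hence P(bag B | data) = (0.012346) / (0.12112) = 0.10193.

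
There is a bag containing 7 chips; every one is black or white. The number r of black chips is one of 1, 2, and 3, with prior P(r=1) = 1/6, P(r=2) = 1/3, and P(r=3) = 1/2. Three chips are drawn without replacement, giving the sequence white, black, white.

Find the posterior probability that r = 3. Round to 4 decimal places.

For each hypothesis, P(data | H) works out to: P(data | r = 1) = (6/7)(1/6)(5/5) = 1/7; P(data | r = 2) = (5/7)(2/6)(4/5) = 4/21; P(data | r = 3) = (4/7)(3/6)(3/5) = 6/35.
Weighting by the prior gives 1/6 · 1/7 = 1/42, 1/3 · 4/21 = 4/63, 1/2 · 6/35 = 3/35; summing to 109/630.
So P(r = 3 | data) = (3/35) / (109/630) = 54/109.

0.4954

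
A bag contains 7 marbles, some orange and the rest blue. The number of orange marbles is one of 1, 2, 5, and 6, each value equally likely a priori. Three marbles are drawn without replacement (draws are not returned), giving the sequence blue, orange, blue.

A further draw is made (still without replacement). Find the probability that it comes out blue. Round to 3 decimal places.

0.750

Compute the likelihood of the observed sequence for each case: P(data | r = 1) = (6/7)(1/6)(5/5) = 1/7; P(data | r = 2) = (5/7)(2/6)(4/5) = 4/21; P(data | r = 5) = (2/7)(5/6)(1/5) = 1/21; P(data | r = 6) = (1/7)(6/6)(0/5) = 0.
Multiplying each by its prior: 1/4 · 1/7 = 1/28, 1/4 · 4/21 = 1/21, 1/4 · 1/21 = 1/84, 1/4 · 0 = 0; these sum to 2/21.
Normalising, the posterior is P(r = 1 | data) = 3/8, P(r = 2 | data) = 1/2, P(r = 5 | data) = 1/8, P(r = 6 | data) = 0.
Averaging over the posterior, P(blue next | data) = (1)(3/8) + (3/4)(1/2) + (0)(1/8) = 3/4.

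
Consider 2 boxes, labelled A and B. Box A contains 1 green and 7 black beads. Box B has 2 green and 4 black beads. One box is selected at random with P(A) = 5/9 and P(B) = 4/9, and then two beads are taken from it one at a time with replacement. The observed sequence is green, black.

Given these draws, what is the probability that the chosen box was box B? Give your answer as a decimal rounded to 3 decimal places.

For each hypothesis, P(data | H) works out to: P(data | box A) = (1/8)(7/8) = 0.10938; P(data | box B) = (2/6)(4/6) = 0.22222.
The prior-weighted likelihoods are 5/9 · 0.10938 = 0.060764, 4/9 · 0.22222 = 0.098765; summing to 0.15953.
By Bayes' rule, P(box B | data) = (0.098765) / (0.15953) = 0.61911.

0.619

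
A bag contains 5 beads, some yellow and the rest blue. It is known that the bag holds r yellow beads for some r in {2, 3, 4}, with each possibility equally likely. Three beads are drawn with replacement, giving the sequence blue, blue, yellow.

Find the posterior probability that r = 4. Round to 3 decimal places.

Under each hypothesis, the probability of the observed sequence is: P(data | r = 2) = (3/5)(3/5)(2/5) = 18/125; P(data | r = 3) = (2/5)(2/5)(3/5) = 12/125; P(data | r = 4) = (1/5)(1/5)(4/5) = 4/125.
Multiplying each by its prior: 1/3 · 18/125 = 6/125, 1/3 · 12/125 = 4/125, 1/3 · 4/125 = 4/375; with total 34/375.
So P(r = 4 | data) = (4/375) / (34/375) = 2/17.

0.118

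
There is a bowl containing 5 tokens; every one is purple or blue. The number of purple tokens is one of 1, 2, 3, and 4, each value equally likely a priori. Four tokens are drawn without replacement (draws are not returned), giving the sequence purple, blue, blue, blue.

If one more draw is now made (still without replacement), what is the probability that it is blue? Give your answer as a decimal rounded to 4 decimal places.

The likelihood of the observed sequence under each hypothesis: P(data | r = 1) = (1/5)(4/4)(3/3)(2/2) = 1/5; P(data | r = 2) = (2/5)(3/4)(2/3)(1/2) = 1/10; P(data | r = 3) = (3/5)(2/4)(1/3)(0/2) = 0; P(data | r = 4) = (4/5)(1/4)(0/3) = 0.
The prior-weighted likelihoods are 1/4 · 1/5 = 1/20, 1/4 · 1/10 = 1/40, 1/4 · 0 = 0, 1/4 · 0 = 0; summing to 3/40.
The posterior is then P(r = 1 | data) = 2/3, P(r = 2 | data) = 1/3, P(r = 3 | data) = 0, P(r = 4 | data) = 0.
The predictive probability is P(blue next | data) = (1)(2/3) + (0)(1/3) = 2/3.

0.6667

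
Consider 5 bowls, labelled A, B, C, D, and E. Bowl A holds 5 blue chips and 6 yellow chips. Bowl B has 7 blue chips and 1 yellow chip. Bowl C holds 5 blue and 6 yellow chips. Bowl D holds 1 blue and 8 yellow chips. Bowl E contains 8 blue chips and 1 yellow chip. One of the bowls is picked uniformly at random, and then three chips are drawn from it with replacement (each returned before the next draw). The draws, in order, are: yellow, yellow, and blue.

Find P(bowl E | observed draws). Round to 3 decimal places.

0.029

For each hypothesis, P(data | H) works out to: P(data | bowl A) = (6/11)(6/11)(5/11) = 0.13524; P(data | bowl B) = (1/8)(1/8)(7/8) = 0.013672; P(data | bowl C) = (6/11)(6/11)(5/11) = 0.13524; P(data | bowl D) = (8/9)(8/9)(1/9) = 0.087791; P(data | bowl E) = (1/9)(1/9)(8/9) = 0.010974.
Weighting by the prior gives 1/5 · 0.13524 = 0.027047, 1/5 · 0.013672 = 0.0027344, 1/5 · 0.13524 = 0.027047, 1/5 · 0.087791 = 0.017558, 1/5 · 0.010974 = 0.0021948; summing to 0.076582.
Hence P(bowl E | data) = (0.0021948) / (0.076582) = 0.028659.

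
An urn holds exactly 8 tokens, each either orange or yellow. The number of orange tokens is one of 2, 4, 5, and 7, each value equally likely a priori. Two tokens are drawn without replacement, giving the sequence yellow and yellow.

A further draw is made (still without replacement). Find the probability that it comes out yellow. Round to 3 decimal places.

The likelihood of the observed sequence under each hypothesis: P(data | r = 2) = (6/8)(5/7) = 15/28; P(data | r = 4) = (4/8)(3/7) = 3/14; P(data | r = 5) = (3/8)(2/7) = 3/28; P(data | r = 7) = (1/8)(0/7) = 0.
Weighting by the prior gives 1/4 · 15/28 = 15/112, 1/4 · 3/14 = 3/56, 1/4 · 3/28 = 3/112, 1/4 · 0 = 0; these sum to 3/14.
The posterior is then P(r = 2 | data) = 5/8, P(r = 4 | data) = 1/4, P(r = 5 | data) = 1/8, P(r = 7 | data) = 0.
The predictive probability is P(yellow next | data) = (2/3)(5/8) + (1/3)(1/4) + (1/6)(1/8) = 25/48.

0.521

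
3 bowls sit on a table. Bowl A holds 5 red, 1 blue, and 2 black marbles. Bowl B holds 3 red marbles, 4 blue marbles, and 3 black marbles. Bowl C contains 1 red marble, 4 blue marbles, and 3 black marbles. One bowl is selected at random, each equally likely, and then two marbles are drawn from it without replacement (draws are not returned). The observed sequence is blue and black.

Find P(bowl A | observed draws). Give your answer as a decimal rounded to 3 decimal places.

The likelihood of the observed sequence under each hypothesis: P(data | bowl A) = (1/8)(2/7) = 1/28; P(data | bowl B) = (4/10)(3/9) = 2/15; P(data | bowl C) = (4/8)(3/7) = 3/14.
Weighting by the prior gives 1/3 · 1/28 = 1/84, 1/3 · 2/15 = 2/45, 1/3 · 3/14 = 1/14; summing to 23/180.
So P(bowl A | data) = (1/84) / (23/180) = 15/161.

0.093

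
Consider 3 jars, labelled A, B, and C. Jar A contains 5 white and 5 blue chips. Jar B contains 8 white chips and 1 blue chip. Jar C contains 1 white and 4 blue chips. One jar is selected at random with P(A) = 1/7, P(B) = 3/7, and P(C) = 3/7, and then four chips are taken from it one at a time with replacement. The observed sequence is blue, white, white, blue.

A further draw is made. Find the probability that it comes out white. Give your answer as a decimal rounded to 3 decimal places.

Compute the likelihood of the observed sequence for each case: P(data | jar A) = (5/10)(5/10)(5/10)(5/10) = 0.0625; P(data | jar B) = (1/9)(8/9)(8/9)(1/9) = 0.0097546; P(data | jar C) = (4/5)(1/5)(1/5)(4/5) = 0.0256.
The prior-weighted likelihoods are 1/7 · 0.0625 = 0.0089286, 3/7 · 0.0097546 = 0.0041805, 3/7 · 0.0256 = 0.010971; these sum to 0.024081.
The posterior is then P(jar A | data) = 0.37078, P(jar B | data) = 0.17361, P(jar C | data) = 0.45561.
Averaging over the posterior, P(white next | data) = (1/2)(0.37078) + (8/9)(0.17361) + (1/5)(0.45561) = 0.43083.

0.431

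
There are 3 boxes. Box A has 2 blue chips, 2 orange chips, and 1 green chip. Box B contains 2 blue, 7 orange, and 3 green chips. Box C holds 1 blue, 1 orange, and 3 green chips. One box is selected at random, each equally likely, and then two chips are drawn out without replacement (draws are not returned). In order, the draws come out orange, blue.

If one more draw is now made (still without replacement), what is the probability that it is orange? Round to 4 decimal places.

The likelihood of the observed sequence under each hypothesis: P(data | box A) = (2/5)(2/4) = 1/5; P(data | box B) = (7/12)(2/11) = 7/66; P(data | box C) = (1/5)(1/4) = 1/20.
Weighting by the prior gives 1/3 · 1/5 = 1/15, 1/3 · 7/66 = 7/198, 1/3 · 1/20 = 1/60; summing to 47/396.
The posterior is then P(box A | data) = 132/235, P(box B | data) = 14/47, P(box C | data) = 33/235.
The predictive probability is P(orange next | data) = (1/3)(132/235) + (3/5)(14/47) + (0)(33/235) = 86/235.

0.3660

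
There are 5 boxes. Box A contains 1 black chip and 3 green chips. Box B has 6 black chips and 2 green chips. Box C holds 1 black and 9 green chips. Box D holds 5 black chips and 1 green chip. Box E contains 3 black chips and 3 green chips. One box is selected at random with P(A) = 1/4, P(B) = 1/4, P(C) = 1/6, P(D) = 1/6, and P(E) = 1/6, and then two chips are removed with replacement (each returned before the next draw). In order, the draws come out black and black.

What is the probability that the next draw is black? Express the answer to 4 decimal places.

The likelihood of the observed sequence under each hypothesis: P(data | box A) = (1/4)(1/4) = 0.0625; P(data | box B) = (6/8)(6/8) = 0.5625; P(data | box C) = (1/10)(1/10) = 0.01; P(data | box D) = (5/6)(5/6) = 0.69444; P(data | box E) = (3/6)(3/6) = 0.25.
Weighting by the prior gives 1/4 · 0.0625 = 0.015625, 1/4 · 0.5625 = 0.14062, 1/6 · 0.01 = 0.0016667, 1/6 · 0.69444 = 0.11574, 1/6 · 0.25 = 0.041667; these sum to 0.31532.
Dividing through by the total gives posterior P(box A | data) = 0.049552, P(box B | data) = 0.44597, P(box C | data) = 0.0052856, P(box D | data) = 0.36705, P(box E | data) = 0.13214.
Averaging over the posterior, P(black next | data) = (1/4)(0.049552) + (3/4)(0.44597) + (1/10)(0.0052856) + (5/6)(0.36705) + (1/2)(0.13214) = 0.71934.

0.7193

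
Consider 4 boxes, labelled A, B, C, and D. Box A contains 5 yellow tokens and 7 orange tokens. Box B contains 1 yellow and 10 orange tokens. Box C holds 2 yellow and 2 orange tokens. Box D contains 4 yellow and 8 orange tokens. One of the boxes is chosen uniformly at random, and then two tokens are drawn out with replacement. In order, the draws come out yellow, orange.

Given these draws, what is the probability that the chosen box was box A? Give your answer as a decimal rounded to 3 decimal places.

Under each hypothesis, the probability of the observed sequence is: P(data | box A) = (5/12)(7/12) = 0.24306; P(data | box B) = (1/11)(10/11) = 0.082645; P(data | box C) = (2/4)(2/4) = 0.25; P(data | box D) = (4/12)(8/12) = 0.22222.
Multiplying each by its prior: 1/4 · 0.24306 = 0.060764, 1/4 · 0.082645 = 0.020661, 1/4 · 0.25 = 0.0625, 1/4 · 0.22222 = 0.055556; summing to 0.19948.
Therefore the posterior P(box A | data) = (0.060764) / (0.19948) = 0.30461.

0.305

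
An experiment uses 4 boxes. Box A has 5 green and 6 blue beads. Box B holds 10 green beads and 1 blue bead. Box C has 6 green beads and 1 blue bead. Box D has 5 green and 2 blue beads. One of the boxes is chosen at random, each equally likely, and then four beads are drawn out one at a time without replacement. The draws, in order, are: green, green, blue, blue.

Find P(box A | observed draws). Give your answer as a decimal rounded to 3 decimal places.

Under each hypothesis, the probability of the observed sequence is: P(data | box A) = (5/11)(4/10)(6/9)(5/8) = 5/66; P(data | box B) = (10/11)(9/10)(1/9)(0/8) = 0; P(data | box C) = (6/7)(5/6)(1/5)(0/4) = 0; P(data | box D) = (5/7)(4/6)(2/5)(1/4) = 1/21.
Weighting by the prior gives 1/4 · 5/66 = 5/264, 1/4 · 0 = 0, 1/4 · 0 = 0, 1/4 · 1/21 = 1/84; with total 19/616.
Therefore the posterior P(box A | data) = (5/264) / (19/616) = 35/57.

0.614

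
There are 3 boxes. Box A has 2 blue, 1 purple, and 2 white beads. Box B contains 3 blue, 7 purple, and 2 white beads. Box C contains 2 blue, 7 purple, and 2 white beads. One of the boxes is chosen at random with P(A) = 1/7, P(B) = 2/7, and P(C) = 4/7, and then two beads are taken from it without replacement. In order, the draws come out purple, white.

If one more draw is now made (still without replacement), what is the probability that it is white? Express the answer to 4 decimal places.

0.1353

The likelihood of the observed sequence under each hypothesis: P(data | box A) = (1/5)(2/4) = 0.1; P(data | box B) = (7/12)(2/11) = 0.10606; P(data | box C) = (7/11)(2/10) = 0.12727.
Weighting by the prior gives 1/7 · 0.1 = 0.014286, 2/7 · 0.10606 = 0.030303, 4/7 · 0.12727 = 0.072727; summing to 0.11732.
The posterior is then P(box A | data) = 0.12177, P(box B | data) = 0.2583, P(box C | data) = 0.61993.
So P(white next | data) = Σ P(white next | H) P(H | data) = (1/3)(0.12177) + (1/10)(0.2583) + (1/9)(0.61993) = 0.1353.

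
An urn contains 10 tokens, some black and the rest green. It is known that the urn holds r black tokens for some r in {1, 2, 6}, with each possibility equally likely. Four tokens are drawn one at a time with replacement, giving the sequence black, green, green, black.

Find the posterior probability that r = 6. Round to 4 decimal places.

Compute the likelihood of the observed sequence for each case: P(data | r = 1) = (1/10)(9/10)(9/10)(1/10) = 0.0081; P(data | r = 2) = (2/10)(8/10)(8/10)(2/10) = 0.0256; P(data | r = 6) = (6/10)(4/10)(4/10)(6/10) = 0.0576.
Weighting by the prior gives 1/3 · 0.0081 = 0.0027, 1/3 · 0.0256 = 0.0085333, 1/3 · 0.0576 = 0.0192; summing to 0.030433.
Therefore the posterior P(r = 6 | data) = (0.0192) / (0.030433) = 0.63089.

0.6309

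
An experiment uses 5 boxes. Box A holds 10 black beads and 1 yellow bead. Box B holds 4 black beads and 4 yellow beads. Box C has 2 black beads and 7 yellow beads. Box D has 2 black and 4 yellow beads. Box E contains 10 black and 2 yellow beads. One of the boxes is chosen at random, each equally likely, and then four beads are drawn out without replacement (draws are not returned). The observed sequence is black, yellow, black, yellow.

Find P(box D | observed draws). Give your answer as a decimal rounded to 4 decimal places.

0.3413

Under each hypothesis, the probability of the observed sequence is: P(data | box A) = (10/11)(1/10)(9/9)(0/8) = 0; P(data | box B) = (4/8)(4/7)(3/6)(3/5) = 0.085714; P(data | box C) = (2/9)(7/8)(1/7)(6/6) = 0.027778; P(data | box D) = (2/6)(4/5)(1/4)(3/3) = 0.066667; P(data | box E) = (10/12)(2/11)(9/10)(1/9) = 0.015152.
The prior-weighted likelihoods are 1/5 · 0 = 0, 1/5 · 0.085714 = 0.017143, 1/5 · 0.027778 = 0.0055556, 1/5 · 0.066667 = 0.013333, 1/5 · 0.015152 = 0.0030303; summing to 0.039062.
So P(box D | data) = (0.013333) / (0.039062) = 0.34134.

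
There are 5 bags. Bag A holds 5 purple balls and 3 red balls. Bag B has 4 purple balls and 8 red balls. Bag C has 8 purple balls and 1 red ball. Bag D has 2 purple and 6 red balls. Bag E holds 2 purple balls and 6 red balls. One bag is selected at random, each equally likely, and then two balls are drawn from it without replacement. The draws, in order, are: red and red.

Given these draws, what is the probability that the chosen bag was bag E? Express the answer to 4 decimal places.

Under each hypothesis, the probability of the observed sequence is: P(data | bag A) = (3/8)(2/7) = 0.10714; P(data | bag B) = (8/12)(7/11) = 0.42424; P(data | bag C) = (1/9)(0/8) = 0; P(data | bag D) = (6/8)(5/7) = 0.53571; P(data | bag E) = (6/8)(5/7) = 0.53571.
Multiplying each by its prior: 1/5 · 0.10714 = 0.021429, 1/5 · 0.42424 = 0.084848, 1/5 · 0 = 0, 1/5 · 0.53571 = 0.10714, 1/5 · 0.53571 = 0.10714; these sum to 0.32056.
Therefore the posterior P(bag E | data) = (0.10714) / (0.32056) = 0.33423.

0.3342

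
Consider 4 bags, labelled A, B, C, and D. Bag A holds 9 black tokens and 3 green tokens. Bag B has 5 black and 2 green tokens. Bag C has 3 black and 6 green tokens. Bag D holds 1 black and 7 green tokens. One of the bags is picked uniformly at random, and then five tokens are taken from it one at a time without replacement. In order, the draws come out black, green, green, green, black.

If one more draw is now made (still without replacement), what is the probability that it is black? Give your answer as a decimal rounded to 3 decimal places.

Under each hypothesis, the probability of the observed sequence is: P(data | bag A) = (9/12)(3/11)(2/10)(1/9)(8/8) = 0.0045455; P(data | bag B) = (5/7)(2/6)(1/5)(0/4) = 0; P(data | bag C) = (3/9)(6/8)(5/7)(4/6)(2/5) = 0.047619; P(data | bag D) = (1/8)(7/7)(6/6)(5/5)(0/4) = 0.
The prior-weighted likelihoods are 1/4 · 0.0045455 = 0.0011364, 1/4 · 0 = 0, 1/4 · 0.047619 = 0.011905, 1/4 · 0 = 0; summing to 0.013041.
Dividing through by the total gives posterior P(bag A | data) = 0.087137, P(bag B | data) = 0, P(bag C | data) = 0.91286, P(bag D | data) = 0.
The predictive probability is P(black next | data) = (1)(0.087137) + (1/4)(0.91286) = 0.31535.

0.315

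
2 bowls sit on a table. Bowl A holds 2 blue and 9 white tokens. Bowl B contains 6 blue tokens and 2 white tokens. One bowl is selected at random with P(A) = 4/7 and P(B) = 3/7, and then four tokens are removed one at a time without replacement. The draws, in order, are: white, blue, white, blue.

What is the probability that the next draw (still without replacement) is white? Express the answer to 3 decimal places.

0.404

The likelihood of the observed sequence under each hypothesis: P(data | bowl A) = (9/11)(2/10)(8/9)(1/8) = 0.018182; P(data | bowl B) = (2/8)(6/7)(1/6)(5/5) = 0.035714.
Weighting by the prior gives 4/7 · 0.018182 = 0.01039, 3/7 · 0.035714 = 0.015306; these sum to 0.025696.
Dividing through by the total gives posterior P(bowl A | data) = 0.40433, P(bowl B | data) = 0.59567.
So P(white next | data) = Σ P(white next | H) P(H | data) = (1)(0.40433) + (0)(0.59567) = 0.40433.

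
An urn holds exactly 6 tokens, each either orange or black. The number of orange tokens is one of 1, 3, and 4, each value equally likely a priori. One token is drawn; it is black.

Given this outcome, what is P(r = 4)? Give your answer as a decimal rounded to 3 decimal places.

0.200

Under each hypothesis, the probability of this draw is: P(data | r = 1) = (5/6) = 5/6; P(data | r = 3) = (3/6) = 1/2; P(data | r = 4) = (2/6) = 1/3.
Multiplying each by its prior: 1/3 · 5/6 = 5/18, 1/3 · 1/2 = 1/6, 1/3 · 1/3 = 1/9; these sum to 5/9.
So P(r = 4 | data) = (1/9) / (5/9) = 1/5.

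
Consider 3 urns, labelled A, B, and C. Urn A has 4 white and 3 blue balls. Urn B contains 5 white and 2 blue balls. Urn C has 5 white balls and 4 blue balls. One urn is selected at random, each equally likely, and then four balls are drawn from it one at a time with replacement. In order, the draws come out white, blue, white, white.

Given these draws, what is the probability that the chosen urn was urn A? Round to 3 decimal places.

Under each hypothesis, the probability of the observed sequence is: P(data | urn A) = (4/7)(3/7)(4/7)(4/7) = 0.079967; P(data | urn B) = (5/7)(2/7)(5/7)(5/7) = 0.10412; P(data | urn C) = (5/9)(4/9)(5/9)(5/9) = 0.076208.
Multiplying each by its prior: 1/3 · 0.079967 = 0.026656, 1/3 · 0.10412 = 0.034708, 1/3 · 0.076208 = 0.025403; these sum to 0.086766.
So P(urn A | data) = (0.026656) / (0.086766) = 0.30721.

0.307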